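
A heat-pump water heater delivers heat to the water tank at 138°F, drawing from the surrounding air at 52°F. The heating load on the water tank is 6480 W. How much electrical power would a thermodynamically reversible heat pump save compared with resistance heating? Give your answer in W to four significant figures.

5548 W

In absolute terms T_C = 284.26 K and T_H = 332.04 K, so ΔT = 47.78 K.
COP_Carnot = T_H/ΔT = 332.04/47.78 = 6.950.
Resistance heating needs Ẇ_res = Q̇_H = 6480 W; the reversible heat pump needs only Ẇ_hp = Q̇_H/COP = 932.4 W.
Saving = 6480 − 932.4 = 5548 W.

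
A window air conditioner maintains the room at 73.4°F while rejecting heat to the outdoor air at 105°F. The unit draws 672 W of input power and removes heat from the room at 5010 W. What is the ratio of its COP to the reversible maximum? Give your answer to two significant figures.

COP_actual = Q̇_C/Ẇ = 5010/672.0 = 7.455.
In absolute terms T_C = 296.15 K and T_H = 313.71 K, so ΔT = 17.56 K.
COP_Carnot = T_C/ΔT = 296.15/17.56 = 16.87.
η_II = COP_actual/COP_Carnot = 7.455/16.87 = 0.4419.

0.44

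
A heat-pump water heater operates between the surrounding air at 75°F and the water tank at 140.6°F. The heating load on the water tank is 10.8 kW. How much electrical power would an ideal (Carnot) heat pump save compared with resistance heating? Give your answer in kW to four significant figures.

9.620 kW

In absolute terms T_C = 297.04 K and T_H = 333.48 K, so ΔT = 36.44 K.
COP_Carnot = T_H/ΔT = 333.48/36.44 = 9.150.
Resistance heating needs Ẇ_res = Q̇_H = 10.80 kW; the reversible heat pump needs only Ẇ_hp = Q̇_H/COP = 1.180 kW.
Saving = 10.80 − 1.180 = 9.620 kW.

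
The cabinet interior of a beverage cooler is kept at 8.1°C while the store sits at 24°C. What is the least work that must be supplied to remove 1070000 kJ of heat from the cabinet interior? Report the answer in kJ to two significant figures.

60000 kJ

In absolute terms T_C = 281.25 K and T_H = 297.15 K, so ΔT = 15.90 K.
The reversible limit is COP_R = T_C/ΔT = 17.69, so W_min = Q_C/COP = Q_C·ΔT/T_C.
W_min = 1070000 × 15.90/281.25 = 60490 kJ.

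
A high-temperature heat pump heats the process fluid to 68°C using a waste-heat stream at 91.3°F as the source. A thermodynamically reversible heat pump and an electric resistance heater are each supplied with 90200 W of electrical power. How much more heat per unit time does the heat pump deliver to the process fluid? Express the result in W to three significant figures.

In absolute terms T_C = 306.09 K and T_H = 341.15 K, so ΔT = 35.06 K.
COP_Carnot = T_H/ΔT = 341.15/35.06 = 9.732.
The heat pump delivers Q̇_H = COP × Ẇ = 877800 W; the resistance heater delivers Ẇ = 90200 W.
Extra = (COP − 1)·Ẇ = 787600 W.

788000 W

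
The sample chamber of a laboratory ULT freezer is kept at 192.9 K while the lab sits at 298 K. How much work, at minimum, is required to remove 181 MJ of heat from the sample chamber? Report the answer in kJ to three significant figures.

98600 kJ

The reservoir spacing is ΔT = 298 − 192.9 = 105.1 K.
The reversible limit is COP_R = T_C/ΔT = 1.835, so W_min = Q_C/COP = Q_C·ΔT/T_C.
W_min = 181.0 × 105.1/192.90 = 98.62 MJ = 98620 kJ.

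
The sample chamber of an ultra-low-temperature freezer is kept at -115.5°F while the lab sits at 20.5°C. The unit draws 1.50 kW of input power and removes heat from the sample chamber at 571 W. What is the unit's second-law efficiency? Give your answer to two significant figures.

Converting, Q̇_C = 571.0 W = 0.5710 kW, so COP_actual = Q̇_C/Ẇ = 0.5710/1.500 = 0.3807.
In absolute terms T_C = 191.21 K and T_H = 293.65 K, so ΔT = 102.4 K.
COP_Carnot = T_C/ΔT = 191.21/102.4 = 1.866.
η_II = COP_actual/COP_Carnot = 0.3807/1.866 = 0.2040.

0.20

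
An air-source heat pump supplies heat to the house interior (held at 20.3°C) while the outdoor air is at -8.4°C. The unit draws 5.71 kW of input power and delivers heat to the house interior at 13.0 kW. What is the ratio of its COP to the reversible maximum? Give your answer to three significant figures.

COP_actual = Q̇_H/Ẇ = 13.00/5.710 = 2.277.
In absolute terms T_C = 264.75 K and T_H = 293.45 K, so ΔT = 28.70 K.
COP_Carnot = T_H/ΔT = 293.45/28.70 = 10.22.
η_II = COP_actual/COP_Carnot = 2.277/10.22 = 0.2227.

0.223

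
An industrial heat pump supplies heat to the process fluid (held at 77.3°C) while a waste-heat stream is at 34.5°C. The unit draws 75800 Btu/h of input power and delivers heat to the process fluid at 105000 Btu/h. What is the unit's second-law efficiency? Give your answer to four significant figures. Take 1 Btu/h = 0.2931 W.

COP_actual = Q̇_H/Ẇ = 105000/75800 = 1.385.
In absolute terms T_C = 307.65 K and T_H = 350.45 K, so ΔT = 42.80 K.
COP_Carnot = T_H/ΔT = 350.45/42.80 = 8.188.
η_II = COP_actual/COP_Carnot = 1.385/8.188 = 0.1692.

0.1692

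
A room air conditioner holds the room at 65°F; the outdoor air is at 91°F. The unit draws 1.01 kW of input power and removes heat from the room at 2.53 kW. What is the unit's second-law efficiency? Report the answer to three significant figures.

0.124

COP_actual = Q̇_C/Ẇ = 2.530/1.010 = 2.505.
In absolute terms T_C = 291.48 K and T_H = 305.93 K, so ΔT = 14.44 K.
COP_Carnot = T_C/ΔT = 291.48/14.44 = 20.18.
η_II = COP_actual/COP_Carnot = 2.505/20.18 = 0.1241.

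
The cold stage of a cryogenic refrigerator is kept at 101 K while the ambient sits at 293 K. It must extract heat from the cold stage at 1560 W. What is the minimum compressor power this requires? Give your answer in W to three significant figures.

2970 W

The reservoir spacing is ΔT = 293 − 101 = 192.0 K.
COP_Carnot = T_C/ΔT = 101.00/192.0 = 0.5260.
Ẇ_min = Q̇/COP_Carnot = 1560/0.5260 = 2966 W.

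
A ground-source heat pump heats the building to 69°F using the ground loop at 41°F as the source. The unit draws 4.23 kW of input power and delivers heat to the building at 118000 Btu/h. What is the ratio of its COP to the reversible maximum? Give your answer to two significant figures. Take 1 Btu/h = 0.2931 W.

Converting, Q̇_H = 118000 Btu/h = 34.59 kW, so COP_actual = Q̇_H/Ẇ = 34.59/4.230 = 8.176.
In absolute terms T_C = 278.15 K and T_H = 293.71 K, so ΔT = 15.56 K.
COP_Carnot = T_H/ΔT = 293.71/15.56 = 18.88.
η_II = COP_actual/COP_Carnot = 8.176/18.88 = 0.4330.

0.43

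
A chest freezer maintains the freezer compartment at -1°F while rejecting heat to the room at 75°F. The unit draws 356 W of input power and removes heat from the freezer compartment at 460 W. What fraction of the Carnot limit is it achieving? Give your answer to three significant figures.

COP_actual = Q̇_C/Ẇ = 460.0/356.0 = 1.292.
In absolute terms T_C = 254.82 K and T_H = 297.04 K, so ΔT = 42.22 K.
COP_Carnot = T_C/ΔT = 254.82/42.22 = 6.035.
η_II = COP_actual/COP_Carnot = 1.292/6.035 = 0.2141.

0.214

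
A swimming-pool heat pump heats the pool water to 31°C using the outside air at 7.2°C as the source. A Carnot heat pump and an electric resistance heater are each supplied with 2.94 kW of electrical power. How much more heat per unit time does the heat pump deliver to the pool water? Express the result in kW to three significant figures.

34.6 kW

In absolute terms T_C = 280.35 K and T_H = 304.15 K, so ΔT = 23.80 K.
COP_Carnot = T_H/ΔT = 304.15/23.80 = 12.78.
The heat pump delivers Q̇_H = COP × Ẇ = 37.57 kW; the resistance heater delivers Ẇ = 2.940 kW.
Extra = (COP − 1)·Ẇ = 34.63 kW.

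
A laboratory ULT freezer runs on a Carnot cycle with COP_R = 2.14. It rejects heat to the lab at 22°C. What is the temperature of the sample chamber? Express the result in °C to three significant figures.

-72.0 °C

For a Carnot refrigerator COP_R = T_C/(T_H − T_C), so T_C = COP·T_H/(1 + COP).
With T_H = 295.15 K, T_C = 2.14 × 295.15/3.140 = 201.15 K.
Converting, 201.15 K = -72.00°C.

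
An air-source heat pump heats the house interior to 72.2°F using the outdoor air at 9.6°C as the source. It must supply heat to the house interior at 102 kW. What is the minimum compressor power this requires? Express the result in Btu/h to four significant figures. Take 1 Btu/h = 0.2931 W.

In absolute terms T_C = 282.75 K and T_H = 295.48 K, so ΔT = 12.73 K.
COP_Carnot = T_H/ΔT = 295.48/12.73 = 23.21.
Ẇ_min = Q̇/COP_Carnot = 102.0/23.21 = 4.396 kW = 15000 Btu/h.

15000 Btu/h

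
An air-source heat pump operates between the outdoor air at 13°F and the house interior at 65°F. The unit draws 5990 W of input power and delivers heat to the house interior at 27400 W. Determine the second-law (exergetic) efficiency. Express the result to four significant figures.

0.4534

COP_actual = Q̇_H/Ẇ = 27400/5990 = 4.574.
In absolute terms T_C = 262.59 K and T_H = 291.48 K, so ΔT = 28.89 K.
COP_Carnot = T_H/ΔT = 291.48/28.89 = 10.09.
η_II = COP_actual/COP_Carnot = 4.574/10.09 = 0.4534.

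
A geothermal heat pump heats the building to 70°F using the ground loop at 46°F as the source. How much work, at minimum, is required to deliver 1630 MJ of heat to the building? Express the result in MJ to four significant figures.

In absolute terms T_C = 280.93 K and T_H = 294.26 K, so ΔT = 13.33 K.
The reversible limit is COP_HP = T_H/ΔT = 22.07, so W_min = Q_H/COP = Q_H·ΔT/T_H.
W_min = 1630 × 13.33/294.26 = 73.86 MJ.

73.86 MJ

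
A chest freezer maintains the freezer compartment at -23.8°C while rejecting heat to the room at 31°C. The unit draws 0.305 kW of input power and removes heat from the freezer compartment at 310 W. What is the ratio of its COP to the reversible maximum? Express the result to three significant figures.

0.223

Converting, Q̇_C = 310.0 W = 0.3100 kW, so COP_actual = Q̇_C/Ẇ = 0.3100/0.3050 = 1.016.
In absolute terms T_C = 249.35 K and T_H = 304.15 K, so ΔT = 54.80 K.
COP_Carnot = T_C/ΔT = 249.35/54.80 = 4.550.
η_II = COP_actual/COP_Carnot = 1.016/4.550 = 0.2234.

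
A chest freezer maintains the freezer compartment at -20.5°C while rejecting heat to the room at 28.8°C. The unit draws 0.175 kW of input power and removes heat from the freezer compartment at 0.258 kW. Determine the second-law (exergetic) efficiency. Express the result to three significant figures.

0.288

COP_actual = Q̇_C/Ẇ = 0.2580/0.1750 = 1.474.
In absolute terms T_C = 252.65 K and T_H = 301.95 K, so ΔT = 49.30 K.
COP_Carnot = T_C/ΔT = 252.65/49.30 = 5.125.
η_II = COP_actual/COP_Carnot = 1.474/5.125 = 0.2877.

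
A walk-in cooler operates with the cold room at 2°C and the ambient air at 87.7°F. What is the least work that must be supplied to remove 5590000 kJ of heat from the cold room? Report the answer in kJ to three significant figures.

In absolute terms T_C = 275.15 K and T_H = 304.09 K, so ΔT = 28.94 K.
The reversible limit is COP_R = T_C/ΔT = 9.506, so W_min = Q_C/COP = Q_C·ΔT/T_C.
W_min = 5590000 × 28.94/275.15 = 588000 kJ.

588000 kJ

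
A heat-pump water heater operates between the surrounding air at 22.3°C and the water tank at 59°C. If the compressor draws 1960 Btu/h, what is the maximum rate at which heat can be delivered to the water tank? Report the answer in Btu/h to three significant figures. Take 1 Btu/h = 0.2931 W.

17700 Btu/h

In absolute terms T_C = 295.45 K and T_H = 332.15 K, so ΔT = 36.70 K.
COP_Carnot = T_H/ΔT = 332.15/36.70 = 9.050.
Q̇_max = COP_Carnot × Ẇ = 9.050 × 1960 Btu/h = 17740 Btu/h.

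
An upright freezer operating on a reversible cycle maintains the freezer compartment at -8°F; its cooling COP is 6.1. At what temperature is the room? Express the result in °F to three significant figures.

66.0 °F

COP_R = T_C/(T_H − T_C) gives T_H − T_C = T_C/COP.
With T_C = 250.93 K, T_H = 250.93 × (1 + 1/6.1) = 292.06 K.
Converting, 292.06 K = 66.04°F.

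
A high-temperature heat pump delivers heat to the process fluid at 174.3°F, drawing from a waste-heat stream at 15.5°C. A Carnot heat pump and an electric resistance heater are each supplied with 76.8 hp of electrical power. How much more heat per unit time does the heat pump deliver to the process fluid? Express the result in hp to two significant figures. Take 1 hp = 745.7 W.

In absolute terms T_C = 288.65 K and T_H = 352.21 K, so ΔT = 63.56 K.
COP_Carnot = T_H/ΔT = 352.21/63.56 = 5.542.
The heat pump delivers Q̇_H = COP × Ẇ = 425.6 hp; the resistance heater delivers Ẇ = 76.80 hp.
Extra = (COP − 1)·Ẇ = 348.8 hp.

350 hp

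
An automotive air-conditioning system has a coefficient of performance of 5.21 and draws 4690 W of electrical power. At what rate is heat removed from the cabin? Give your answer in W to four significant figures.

24430 W

Q̇_C = COP × Ẇ = 5.21 × 4690 = 24430 W.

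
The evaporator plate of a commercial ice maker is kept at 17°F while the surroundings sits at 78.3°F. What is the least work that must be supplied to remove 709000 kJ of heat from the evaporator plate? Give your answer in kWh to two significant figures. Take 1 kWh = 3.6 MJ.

25 kWh

In absolute terms T_C = 264.82 K and T_H = 298.87 K, so ΔT = 34.06 K.
The reversible limit is COP_R = T_C/ΔT = 7.776, so W_min = Q_C/COP = Q_C·ΔT/T_C.
W_min = 709000 × 34.06/264.82 = 91180 kJ = 25.33 kWh.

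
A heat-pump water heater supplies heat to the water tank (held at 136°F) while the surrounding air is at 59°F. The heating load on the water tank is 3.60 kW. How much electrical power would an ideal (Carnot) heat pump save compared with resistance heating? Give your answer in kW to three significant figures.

3.13 kW

In absolute terms T_C = 288.15 K and T_H = 330.93 K, so ΔT = 42.78 K.
COP_Carnot = T_H/ΔT = 330.93/42.78 = 7.736.
Resistance heating needs Ẇ_res = Q̇_H = 3.600 kW; the reversible heat pump needs only Ẇ_hp = Q̇_H/COP = 0.4654 kW.
Saving = 3.600 − 0.4654 = 3.135 kW.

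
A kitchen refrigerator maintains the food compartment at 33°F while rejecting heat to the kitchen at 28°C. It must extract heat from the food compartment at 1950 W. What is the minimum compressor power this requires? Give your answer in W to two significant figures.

200 W

In absolute terms T_C = 273.71 K and T_H = 301.15 K, so ΔT = 27.44 K.
COP_Carnot = T_C/ΔT = 273.71/27.44 = 9.973.
Ẇ_min = Q̇/COP_Carnot = 1950/9.973 = 195.5 W.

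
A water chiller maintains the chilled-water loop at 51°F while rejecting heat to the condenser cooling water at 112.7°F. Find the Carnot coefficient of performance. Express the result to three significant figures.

8.28

In absolute terms T_C = 283.71 K and T_H = 317.98 K, so ΔT = 34.28 K.
For a reversible cycle, COP_Carnot = T_C/ΔT = 283.71/34.28 = 8.277.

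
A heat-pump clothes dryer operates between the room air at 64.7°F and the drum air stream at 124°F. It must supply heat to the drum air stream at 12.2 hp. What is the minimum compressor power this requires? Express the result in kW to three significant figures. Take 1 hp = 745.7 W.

In absolute terms T_C = 291.32 K and T_H = 324.26 K, so ΔT = 32.94 K.
COP_Carnot = T_H/ΔT = 324.26/32.94 = 9.843.
Ẇ_min = Q̇/COP_Carnot = 12.20/9.843 = 1.240 hp = 0.9243 kW.

0.924 kW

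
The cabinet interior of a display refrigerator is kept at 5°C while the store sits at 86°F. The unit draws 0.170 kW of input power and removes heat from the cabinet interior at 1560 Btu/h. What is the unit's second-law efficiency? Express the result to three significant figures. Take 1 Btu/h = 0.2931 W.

0.242

Converting, Q̇_C = 1560 Btu/h = 0.4572 kW, so COP_actual = Q̇_C/Ẇ = 0.4572/0.1700 = 2.690.
In absolute terms T_C = 278.15 K and T_H = 303.15 K, so ΔT = 25.00 K.
COP_Carnot = T_C/ΔT = 278.15/25.00 = 11.13.
η_II = COP_actual/COP_Carnot = 2.690/11.13 = 0.2417.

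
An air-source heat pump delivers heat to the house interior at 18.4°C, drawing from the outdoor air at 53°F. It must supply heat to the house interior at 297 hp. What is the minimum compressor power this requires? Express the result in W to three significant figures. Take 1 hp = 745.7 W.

In absolute terms T_C = 284.82 K and T_H = 291.55 K, so ΔT = 6.733 K.
COP_Carnot = T_H/ΔT = 291.55/6.733 = 43.30.
Ẇ_min = Q̇/COP_Carnot = 297.0/43.30 = 6.859 hp = 5115 W.

5110 W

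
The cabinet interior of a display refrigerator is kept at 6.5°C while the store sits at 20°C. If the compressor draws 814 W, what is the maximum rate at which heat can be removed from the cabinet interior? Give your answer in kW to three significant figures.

In absolute terms T_C = 279.65 K and T_H = 293.15 K, so ΔT = 13.50 K.
COP_Carnot = T_C/ΔT = 279.65/13.50 = 20.71.
Q̇_max = COP_Carnot × Ẇ = 20.71 × 814.0 W = 16860 W = 16.86 kW.

16.9 kW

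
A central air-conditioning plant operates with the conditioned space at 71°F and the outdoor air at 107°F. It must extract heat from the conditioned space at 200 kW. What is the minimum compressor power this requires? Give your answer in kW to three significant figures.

13.6 kW

In absolute terms T_C = 294.82 K and T_H = 314.82 K, so ΔT = 20.00 K.
COP_Carnot = T_C/ΔT = 294.82/20.00 = 14.74.
Ẇ_min = Q̇/COP_Carnot = 200.0/14.74 = 13.57 kW.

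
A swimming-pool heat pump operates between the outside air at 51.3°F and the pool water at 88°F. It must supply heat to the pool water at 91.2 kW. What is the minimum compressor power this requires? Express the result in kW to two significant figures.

In absolute terms T_C = 283.87 K and T_H = 304.26 K, so ΔT = 20.39 K.
COP_Carnot = T_H/ΔT = 304.26/20.39 = 14.92.
Ẇ_min = Q̇/COP_Carnot = 91.20/14.92 = 6.111 kW.

6.1 kW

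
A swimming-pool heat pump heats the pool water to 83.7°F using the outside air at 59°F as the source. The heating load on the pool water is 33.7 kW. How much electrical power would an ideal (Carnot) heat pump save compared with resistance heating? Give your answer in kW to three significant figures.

32.2 kW

In absolute terms T_C = 288.15 K and T_H = 301.87 K, so ΔT = 13.72 K.
COP_Carnot = T_H/ΔT = 301.87/13.72 = 22.00.
Resistance heating needs Ẇ_res = Q̇_H = 33.70 kW; the reversible heat pump needs only Ẇ_hp = Q̇_H/COP = 1.532 kW.
Saving = 33.70 − 1.532 = 32.17 kW.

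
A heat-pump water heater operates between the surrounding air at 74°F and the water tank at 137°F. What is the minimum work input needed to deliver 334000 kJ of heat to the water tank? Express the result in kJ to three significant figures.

35300 kJ

In absolute terms T_C = 296.48 K and T_H = 331.48 K, so ΔT = 35.00 K.
The reversible limit is COP_HP = T_H/ΔT = 9.471, so W_min = Q_H/COP = Q_H·ΔT/T_H.
W_min = 334000 × 35.00/331.48 = 35270 kJ.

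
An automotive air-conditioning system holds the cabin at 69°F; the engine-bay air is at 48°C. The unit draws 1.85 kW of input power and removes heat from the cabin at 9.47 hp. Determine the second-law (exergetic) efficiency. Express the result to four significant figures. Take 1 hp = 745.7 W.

0.3567

Converting, Q̇_C = 9.470 hp = 7.062 kW, so COP_actual = Q̇_C/Ẇ = 7.062/1.850 = 3.817.
In absolute terms T_C = 293.71 K and T_H = 321.15 K, so ΔT = 27.44 K.
COP_Carnot = T_C/ΔT = 293.71/27.44 = 10.70.
η_II = COP_actual/COP_Carnot = 3.817/10.70 = 0.3567.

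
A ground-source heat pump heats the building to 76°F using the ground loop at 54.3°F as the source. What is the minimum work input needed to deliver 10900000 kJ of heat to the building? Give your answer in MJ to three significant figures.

442 MJ

In absolute terms T_C = 285.54 K and T_H = 297.59 K, so ΔT = 12.06 K.
The reversible limit is COP_HP = T_H/ΔT = 24.69, so W_min = Q_H/COP = Q_H·ΔT/T_H.
W_min = 10900000 × 12.06/297.59 = 441600 kJ = 441.6 MJ.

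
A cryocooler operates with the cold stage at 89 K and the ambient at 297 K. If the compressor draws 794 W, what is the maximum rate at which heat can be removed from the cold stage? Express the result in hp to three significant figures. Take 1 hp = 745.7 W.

0.456 hp

The reservoir spacing is ΔT = 297 − 89 = 208.0 K.
COP_Carnot = T_C/ΔT = 89.00/208.0 = 0.4279.
Q̇_max = COP_Carnot × Ẇ = 0.4279 × 794.0 W = 339.7 W = 0.4556 hp.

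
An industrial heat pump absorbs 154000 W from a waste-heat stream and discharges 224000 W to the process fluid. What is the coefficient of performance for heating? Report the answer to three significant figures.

The first law gives Q̇_H = Q̇_C + Ẇ, so the three rates are Q̇_C = 154000, Q̇_H = 224000, Ẇ = 70000 W.
COP_HP = Q̇_H/Ẇ = 224000/70000 = 3.200.

3.20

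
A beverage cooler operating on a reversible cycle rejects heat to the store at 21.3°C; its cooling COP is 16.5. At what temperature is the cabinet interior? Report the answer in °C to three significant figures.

4.47 °C

For a Carnot refrigerator COP_R = T_C/(T_H − T_C), so T_C = COP·T_H/(1 + COP).
With T_H = 294.45 K, T_C = 16.5 × 294.45/17.50 = 277.62 K.
Converting, 277.62 K = 4.47°C.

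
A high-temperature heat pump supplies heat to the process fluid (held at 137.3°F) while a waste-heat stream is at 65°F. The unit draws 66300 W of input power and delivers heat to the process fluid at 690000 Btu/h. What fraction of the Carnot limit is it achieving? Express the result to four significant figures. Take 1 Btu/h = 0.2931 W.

0.3694

Converting, Q̇_H = 690000 Btu/h = 202200 W, so COP_actual = Q̇_H/Ẇ = 202200/66300 = 3.050.
In absolute terms T_C = 291.48 K and T_H = 331.65 K, so ΔT = 40.17 K.
COP_Carnot = T_H/ΔT = 331.65/40.17 = 8.257.
η_II = COP_actual/COP_Carnot = 3.050/8.257 = 0.3694.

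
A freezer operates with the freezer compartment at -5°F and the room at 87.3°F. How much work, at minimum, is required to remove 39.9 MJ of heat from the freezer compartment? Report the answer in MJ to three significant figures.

In absolute terms T_C = 252.59 K and T_H = 303.87 K, so ΔT = 51.28 K.
The reversible limit is COP_R = T_C/ΔT = 4.926, so W_min = Q_C/COP = Q_C·ΔT/T_C.
W_min = 39.90 × 51.28/252.59 = 8.100 MJ.

8.10 MJ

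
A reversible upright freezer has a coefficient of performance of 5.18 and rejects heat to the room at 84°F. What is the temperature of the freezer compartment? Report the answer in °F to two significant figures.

For a Carnot refrigerator COP_R = T_C/(T_H − T_C), so T_C = COP·T_H/(1 + COP).
With T_H = 302.04 K, T_C = 5.18 × 302.04/6.180 = 253.17 K.
Converting, 253.17 K = -3.97°F.

-4.0 °F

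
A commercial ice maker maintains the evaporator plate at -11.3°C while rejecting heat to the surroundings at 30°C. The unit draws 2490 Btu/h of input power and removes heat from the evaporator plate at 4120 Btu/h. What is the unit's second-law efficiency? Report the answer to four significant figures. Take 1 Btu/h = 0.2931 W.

COP_actual = Q̇_C/Ẇ = 4120/2490 = 1.655.
In absolute terms T_C = 261.85 K and T_H = 303.15 K, so ΔT = 41.30 K.
COP_Carnot = T_C/ΔT = 261.85/41.30 = 6.340.
η_II = COP_actual/COP_Carnot = 1.655/6.340 = 0.2610.

0.2610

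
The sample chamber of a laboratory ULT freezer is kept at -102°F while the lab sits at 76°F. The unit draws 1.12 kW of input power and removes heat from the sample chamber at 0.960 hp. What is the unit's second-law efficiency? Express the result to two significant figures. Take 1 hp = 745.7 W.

0.32

Converting, Q̇_C = 0.9600 hp = 0.7159 kW, so COP_actual = Q̇_C/Ẇ = 0.7159/1.120 = 0.6392.
In absolute terms T_C = 198.71 K and T_H = 297.59 K, so ΔT = 98.89 K.
COP_Carnot = T_C/ΔT = 198.71/98.89 = 2.009.
η_II = COP_actual/COP_Carnot = 0.6392/2.009 = 0.3181.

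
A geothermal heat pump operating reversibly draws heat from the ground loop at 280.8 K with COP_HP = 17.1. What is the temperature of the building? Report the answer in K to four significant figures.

COP_HP = T_H/(T_H − T_C) rearranges to T_H = COP·T_C/(COP − 1).
With T_C = 280.80 K, T_H = 17.1 × 280.80/16.10 = 298.24 K.

298.2 K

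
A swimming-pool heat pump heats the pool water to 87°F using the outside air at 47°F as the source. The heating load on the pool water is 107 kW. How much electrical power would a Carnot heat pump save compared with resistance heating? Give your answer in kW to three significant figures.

99.2 kW

In absolute terms T_C = 281.48 K and T_H = 303.71 K, so ΔT = 22.22 K.
COP_Carnot = T_H/ΔT = 303.71/22.22 = 13.67.
Resistance heating needs Ẇ_res = Q̇_H = 107.0 kW; the reversible heat pump needs only Ẇ_hp = Q̇_H/COP = 7.829 kW.
Saving = 107.0 − 7.829 = 99.17 kW.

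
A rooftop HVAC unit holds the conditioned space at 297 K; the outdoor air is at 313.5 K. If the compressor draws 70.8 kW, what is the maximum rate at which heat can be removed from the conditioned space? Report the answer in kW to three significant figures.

The reservoir spacing is ΔT = 313.5 − 297 = 16.50 K.
COP_Carnot = T_C/ΔT = 297.00/16.50 = 18.00.
Q̇_max = COP_Carnot × Ẇ = 18.00 × 70.80 kW = 1274 kW.

1270 kW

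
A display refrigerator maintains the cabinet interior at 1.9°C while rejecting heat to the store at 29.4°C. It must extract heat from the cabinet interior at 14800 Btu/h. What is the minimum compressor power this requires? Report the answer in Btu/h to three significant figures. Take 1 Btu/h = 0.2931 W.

In absolute terms T_C = 275.05 K and T_H = 302.55 K, so ΔT = 27.50 K.
COP_Carnot = T_C/ΔT = 275.05/27.50 = 10.00.
Ẇ_min = Q̇/COP_Carnot = 14800/10.00 = 1480 Btu/h.

1480 Btu/h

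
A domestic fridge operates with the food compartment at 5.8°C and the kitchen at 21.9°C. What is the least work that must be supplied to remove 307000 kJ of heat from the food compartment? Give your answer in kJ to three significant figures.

17700 kJ

In absolute terms T_C = 278.95 K and T_H = 295.05 K, so ΔT = 16.10 K.
The reversible limit is COP_R = T_C/ΔT = 17.33, so W_min = Q_C/COP = Q_C·ΔT/T_C.
W_min = 307000 × 16.10/278.95 = 17720 kJ.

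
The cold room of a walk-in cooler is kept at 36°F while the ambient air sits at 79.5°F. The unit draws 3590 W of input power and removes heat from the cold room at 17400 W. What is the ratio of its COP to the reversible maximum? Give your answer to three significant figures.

0.425

COP_actual = Q̇_C/Ẇ = 17400/3590 = 4.847.
In absolute terms T_C = 275.37 K and T_H = 299.54 K, so ΔT = 24.17 K.
COP_Carnot = T_C/ΔT = 275.37/24.17 = 11.39.
η_II = COP_actual/COP_Carnot = 4.847/11.39 = 0.4254.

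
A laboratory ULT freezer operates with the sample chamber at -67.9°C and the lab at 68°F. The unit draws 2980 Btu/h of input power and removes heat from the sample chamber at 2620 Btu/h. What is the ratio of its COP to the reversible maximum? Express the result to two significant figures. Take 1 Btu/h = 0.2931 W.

COP_actual = Q̇_C/Ẇ = 2620/2980 = 0.8792.
In absolute terms T_C = 205.25 K and T_H = 293.15 K, so ΔT = 87.90 K.
COP_Carnot = T_C/ΔT = 205.25/87.90 = 2.335.
η_II = COP_actual/COP_Carnot = 0.8792/2.335 = 0.3765.

0.38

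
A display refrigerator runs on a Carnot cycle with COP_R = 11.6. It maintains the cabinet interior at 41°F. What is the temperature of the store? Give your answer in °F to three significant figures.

84.2 °F

COP_R = T_C/(T_H − T_C) gives T_H − T_C = T_C/COP.
With T_C = 278.15 K, T_H = 278.15 × (1 + 1/11.6) = 302.13 K.
Converting, 302.13 K = 84.16°F.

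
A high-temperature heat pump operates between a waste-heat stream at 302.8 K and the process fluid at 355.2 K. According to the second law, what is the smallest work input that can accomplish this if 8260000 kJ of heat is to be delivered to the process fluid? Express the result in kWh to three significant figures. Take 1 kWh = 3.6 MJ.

The reservoir spacing is ΔT = 355.2 − 302.8 = 52.40 K.
The reversible limit is COP_HP = T_H/ΔT = 6.779, so W_min = Q_H/COP = Q_H·ΔT/T_H.
W_min = 8260000 × 52.40/355.20 = 1219000 kJ = 338.5 kWh.

338 kWh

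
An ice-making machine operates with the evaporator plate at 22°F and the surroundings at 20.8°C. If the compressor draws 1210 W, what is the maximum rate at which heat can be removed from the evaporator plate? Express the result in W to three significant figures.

12300 W

In absolute terms T_C = 267.59 K and T_H = 293.95 K, so ΔT = 26.36 K.
COP_Carnot = T_C/ΔT = 267.59/26.36 = 10.15.
Q̇_max = COP_Carnot × Ẇ = 10.15 × 1210 W = 12290 W.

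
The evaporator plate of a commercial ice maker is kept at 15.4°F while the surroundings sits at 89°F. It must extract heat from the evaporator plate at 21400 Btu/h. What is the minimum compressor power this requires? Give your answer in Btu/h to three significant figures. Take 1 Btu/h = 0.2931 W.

In absolute terms T_C = 263.93 K and T_H = 304.82 K, so ΔT = 40.89 K.
COP_Carnot = T_C/ΔT = 263.93/40.89 = 6.455.
Ẇ_min = Q̇/COP_Carnot = 21400/6.455 = 3315 Btu/h.

3320 Btu/h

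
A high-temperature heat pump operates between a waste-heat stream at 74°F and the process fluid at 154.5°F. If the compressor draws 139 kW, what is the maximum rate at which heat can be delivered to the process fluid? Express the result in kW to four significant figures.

1060 kW

In absolute terms T_C = 296.48 K and T_H = 341.21 K, so ΔT = 44.72 K.
COP_Carnot = T_H/ΔT = 341.21/44.72 = 7.629.
Q̇_max = COP_Carnot × Ẇ = 7.629 × 139.0 kW = 1060 kW.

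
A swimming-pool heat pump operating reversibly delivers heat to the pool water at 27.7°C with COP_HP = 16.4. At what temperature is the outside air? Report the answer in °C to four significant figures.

9.355 °C

COP_HP = T_H/(T_H − T_C) gives T_H − T_C = T_H/COP.
With T_H = 300.85 K, T_C = 300.85 × (1 − 1/16.4) = 282.51 K.
Converting, 282.51 K = 9.36°C.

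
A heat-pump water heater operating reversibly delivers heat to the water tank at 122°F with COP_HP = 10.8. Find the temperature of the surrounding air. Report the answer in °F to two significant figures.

68 °F

COP_HP = T_H/(T_H − T_C) gives T_H − T_C = T_H/COP.
With T_H = 323.15 K, T_C = 323.15 × (1 − 1/10.8) = 293.23 K.
Converting, 293.23 K = 68.14°F.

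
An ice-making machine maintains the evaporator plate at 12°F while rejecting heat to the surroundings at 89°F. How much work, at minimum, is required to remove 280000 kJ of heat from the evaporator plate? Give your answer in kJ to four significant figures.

In absolute terms T_C = 262.04 K and T_H = 304.82 K, so ΔT = 42.78 K.
The reversible limit is COP_R = T_C/ΔT = 6.126, so W_min = Q_C/COP = Q_C·ΔT/T_C.
W_min = 280000 × 42.78/262.04 = 45710 kJ.

45710 kJ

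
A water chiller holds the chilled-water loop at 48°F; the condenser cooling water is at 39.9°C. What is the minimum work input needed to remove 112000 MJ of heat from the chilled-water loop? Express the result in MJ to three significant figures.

12300 MJ

In absolute terms T_C = 282.04 K and T_H = 313.05 K, so ΔT = 31.01 K.
The reversible limit is COP_R = T_C/ΔT = 9.095, so W_min = Q_C/COP = Q_C·ΔT/T_C.
W_min = 112000 × 31.01/282.04 = 12310 MJ.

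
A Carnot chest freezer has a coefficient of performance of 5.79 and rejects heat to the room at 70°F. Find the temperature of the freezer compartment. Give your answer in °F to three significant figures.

-8.01 °F

For a Carnot refrigerator COP_R = T_C/(T_H − T_C), so T_C = COP·T_H/(1 + COP).
With T_H = 294.26 K, T_C = 5.79 × 294.26/6.790 = 250.92 K.
Converting, 250.92 K = -8.01°F.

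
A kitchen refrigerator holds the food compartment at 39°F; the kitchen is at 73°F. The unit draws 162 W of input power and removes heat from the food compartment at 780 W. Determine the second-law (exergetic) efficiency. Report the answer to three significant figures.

COP_actual = Q̇_C/Ẇ = 780.0/162.0 = 4.815.
In absolute terms T_C = 277.04 K and T_H = 295.93 K, so ΔT = 18.89 K.
COP_Carnot = T_C/ΔT = 277.04/18.89 = 14.67.
η_II = COP_actual/COP_Carnot = 4.815/14.67 = 0.3283.

0.328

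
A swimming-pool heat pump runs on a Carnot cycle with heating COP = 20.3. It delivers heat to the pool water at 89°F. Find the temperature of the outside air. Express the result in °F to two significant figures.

COP_HP = T_H/(T_H − T_C) gives T_H − T_C = T_H/COP.
With T_H = 304.82 K, T_C = 304.82 × (1 − 1/20.3) = 289.80 K.
Converting, 289.80 K = 61.97°F.

62 °F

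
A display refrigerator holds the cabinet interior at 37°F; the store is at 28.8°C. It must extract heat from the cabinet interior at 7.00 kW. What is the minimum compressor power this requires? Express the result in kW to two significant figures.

In absolute terms T_C = 275.93 K and T_H = 301.95 K, so ΔT = 26.02 K.
COP_Carnot = T_C/ΔT = 275.93/26.02 = 10.60.
Ẇ_min = Q̇/COP_Carnot = 7.000/10.60 = 0.6602 kW.

0.66 kW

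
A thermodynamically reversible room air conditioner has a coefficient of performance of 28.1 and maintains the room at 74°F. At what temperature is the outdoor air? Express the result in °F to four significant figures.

COP_R = T_C/(T_H − T_C) gives T_H − T_C = T_C/COP.
With T_C = 296.48 K, T_H = 296.48 × (1 + 1/28.1) = 307.03 K.
Converting, 307.03 K = 92.99°F.

92.99 °F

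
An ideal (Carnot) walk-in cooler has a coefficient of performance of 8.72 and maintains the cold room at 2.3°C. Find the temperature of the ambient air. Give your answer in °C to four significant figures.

COP_R = T_C/(T_H − T_C) gives T_H − T_C = T_C/COP.
With T_C = 275.45 K, T_H = 275.45 × (1 + 1/8.72) = 307.04 K.
Converting, 307.04 K = 33.89°C.

33.89 °C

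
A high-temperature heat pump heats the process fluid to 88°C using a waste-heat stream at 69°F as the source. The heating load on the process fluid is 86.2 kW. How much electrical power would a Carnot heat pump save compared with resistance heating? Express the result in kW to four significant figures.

70.10 kW

In absolute terms T_C = 293.71 K and T_H = 361.15 K, so ΔT = 67.44 K.
COP_Carnot = T_H/ΔT = 361.15/67.44 = 5.355.
Resistance heating needs Ẇ_res = Q̇_H = 86.20 kW; the reversible heat pump needs only Ẇ_hp = Q̇_H/COP = 16.10 kW.
Saving = 86.20 − 16.10 = 70.10 kW.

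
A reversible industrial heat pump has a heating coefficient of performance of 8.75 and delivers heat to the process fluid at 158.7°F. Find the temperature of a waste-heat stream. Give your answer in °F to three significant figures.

88.0 °F

COP_HP = T_H/(T_H − T_C) gives T_H − T_C = T_H/COP.
With T_H = 343.54 K, T_C = 343.54 × (1 − 1/8.75) = 304.28 K.
Converting, 304.28 K = 88.03°F.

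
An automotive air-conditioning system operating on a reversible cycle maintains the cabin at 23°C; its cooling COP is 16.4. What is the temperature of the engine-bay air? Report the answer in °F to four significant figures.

105.9 °F

COP_R = T_C/(T_H − T_C) gives T_H − T_C = T_C/COP.
With T_C = 296.15 K, T_H = 296.15 × (1 + 1/16.4) = 314.21 K.
Converting, 314.21 K = 105.90°F.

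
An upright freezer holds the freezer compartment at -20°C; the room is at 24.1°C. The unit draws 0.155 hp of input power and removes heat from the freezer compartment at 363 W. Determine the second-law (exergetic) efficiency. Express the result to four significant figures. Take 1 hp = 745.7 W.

Converting, Q̇_C = 363.0 W = 0.4868 hp, so COP_actual = Q̇_C/Ẇ = 0.4868/0.1550 = 3.141.
In absolute terms T_C = 253.15 K and T_H = 297.25 K, so ΔT = 44.10 K.
COP_Carnot = T_C/ΔT = 253.15/44.10 = 5.740.
η_II = COP_actual/COP_Carnot = 3.141/5.740 = 0.5471.

0.5471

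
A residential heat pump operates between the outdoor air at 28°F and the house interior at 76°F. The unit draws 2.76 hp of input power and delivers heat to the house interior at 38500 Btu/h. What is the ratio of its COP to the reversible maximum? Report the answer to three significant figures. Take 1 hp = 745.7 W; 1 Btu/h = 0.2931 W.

0.491

Converting, Q̇_H = 38500 Btu/h = 15.13 hp, so COP_actual = Q̇_H/Ẇ = 15.13/2.760 = 5.483.
In absolute terms T_C = 270.93 K and T_H = 297.59 K, so ΔT = 26.67 K.
COP_Carnot = T_H/ΔT = 297.59/26.67 = 11.16.
η_II = COP_actual/COP_Carnot = 5.483/11.16 = 0.4913.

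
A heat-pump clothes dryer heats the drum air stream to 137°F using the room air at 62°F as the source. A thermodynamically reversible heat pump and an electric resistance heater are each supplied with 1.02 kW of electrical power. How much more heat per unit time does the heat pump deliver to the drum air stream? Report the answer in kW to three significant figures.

7.09 kW

In absolute terms T_C = 289.82 K and T_H = 331.48 K, so ΔT = 41.67 K.
COP_Carnot = T_H/ΔT = 331.48/41.67 = 7.956.
The heat pump delivers Q̇_H = COP × Ẇ = 8.115 kW; the resistance heater delivers Ẇ = 1.020 kW.
Extra = (COP − 1)·Ẇ = 7.095 kW.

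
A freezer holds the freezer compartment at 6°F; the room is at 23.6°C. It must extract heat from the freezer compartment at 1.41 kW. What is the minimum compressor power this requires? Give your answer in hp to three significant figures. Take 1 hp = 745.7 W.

0.278 hp

In absolute terms T_C = 258.71 K and T_H = 296.75 K, so ΔT = 38.04 K.
COP_Carnot = T_C/ΔT = 258.71/38.04 = 6.800.
Ẇ_min = Q̇/COP_Carnot = 1.410/6.800 = 0.2074 kW = 0.2781 hp.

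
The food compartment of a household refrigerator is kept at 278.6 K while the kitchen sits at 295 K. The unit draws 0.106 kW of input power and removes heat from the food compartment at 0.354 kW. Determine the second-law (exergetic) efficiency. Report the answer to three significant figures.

COP_actual = Q̇_C/Ẇ = 0.3540/0.1060 = 3.340.
The reservoir spacing is ΔT = 295 − 278.6 = 16.40 K.
COP_Carnot = T_C/ΔT = 278.60/16.40 = 16.99.
η_II = COP_actual/COP_Carnot = 3.340/16.99 = 0.1966.

0.197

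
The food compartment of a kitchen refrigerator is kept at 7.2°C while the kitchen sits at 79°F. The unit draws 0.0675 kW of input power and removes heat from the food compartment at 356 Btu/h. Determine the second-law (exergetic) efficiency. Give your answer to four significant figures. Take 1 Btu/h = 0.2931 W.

Converting, Q̇_C = 356.0 Btu/h = 0.1043 kW, so COP_actual = Q̇_C/Ẇ = 0.1043/0.06750 = 1.546.
In absolute terms T_C = 280.35 K and T_H = 299.26 K, so ΔT = 18.91 K.
COP_Carnot = T_C/ΔT = 280.35/18.91 = 14.82.
η_II = COP_actual/COP_Carnot = 1.546/14.82 = 0.1043.

0.1043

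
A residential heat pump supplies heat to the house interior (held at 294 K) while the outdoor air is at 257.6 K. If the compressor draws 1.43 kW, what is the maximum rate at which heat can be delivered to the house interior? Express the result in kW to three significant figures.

The reservoir spacing is ΔT = 294 − 257.6 = 36.40 K.
COP_Carnot = T_H/ΔT = 294.00/36.40 = 8.077.
Q̇_max = COP_Carnot × Ẇ = 8.077 × 1.430 kW = 11.55 kW.

11.6 kW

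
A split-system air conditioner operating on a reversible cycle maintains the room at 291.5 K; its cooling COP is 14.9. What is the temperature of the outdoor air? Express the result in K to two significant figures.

310 K

COP_R = T_C/(T_H − T_C) gives T_H − T_C = T_C/COP.
With T_C = 291.50 K, T_H = 291.50 × (1 + 1/14.9) = 311.06 K.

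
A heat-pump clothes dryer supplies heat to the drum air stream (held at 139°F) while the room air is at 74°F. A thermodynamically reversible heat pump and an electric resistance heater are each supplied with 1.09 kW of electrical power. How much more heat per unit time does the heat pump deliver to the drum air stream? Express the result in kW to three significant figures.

8.95 kW

In absolute terms T_C = 296.48 K and T_H = 332.59 K, so ΔT = 36.11 K.
COP_Carnot = T_H/ΔT = 332.59/36.11 = 9.210.
The heat pump delivers Q̇_H = COP × Ẇ = 10.04 kW; the resistance heater delivers Ẇ = 1.090 kW.
Extra = (COP − 1)·Ẇ = 8.949 kW.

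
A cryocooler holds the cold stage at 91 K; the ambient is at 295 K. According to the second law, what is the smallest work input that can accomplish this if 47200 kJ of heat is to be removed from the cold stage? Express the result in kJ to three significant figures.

The reservoir spacing is ΔT = 295 − 91 = 204.0 K.
The reversible limit is COP_R = T_C/ΔT = 0.4461, so W_min = Q_C/COP = Q_C·ΔT/T_C.
W_min = 47200 × 204.0/91.00 = 105800 kJ.

106000 kJ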